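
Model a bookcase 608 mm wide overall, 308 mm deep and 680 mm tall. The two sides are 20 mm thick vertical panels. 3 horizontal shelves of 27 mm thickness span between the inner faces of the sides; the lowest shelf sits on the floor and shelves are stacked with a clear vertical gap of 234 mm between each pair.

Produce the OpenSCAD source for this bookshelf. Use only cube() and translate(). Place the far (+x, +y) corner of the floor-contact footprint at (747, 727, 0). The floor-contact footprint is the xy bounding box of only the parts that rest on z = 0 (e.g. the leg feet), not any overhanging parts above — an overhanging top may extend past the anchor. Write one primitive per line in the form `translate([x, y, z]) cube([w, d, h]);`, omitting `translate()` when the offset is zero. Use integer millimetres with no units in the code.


translate([139, 419, 0]) cube([20, 308, 680]);
translate([727, 419, 0]) cube([20, 308, 680]);
translate([159, 419, 0]) cube([568, 308, 27]);
translate([159, 419, 261]) cube([568, 308, 27]);
translate([159, 419, 522]) cube([568, 308, 27]);


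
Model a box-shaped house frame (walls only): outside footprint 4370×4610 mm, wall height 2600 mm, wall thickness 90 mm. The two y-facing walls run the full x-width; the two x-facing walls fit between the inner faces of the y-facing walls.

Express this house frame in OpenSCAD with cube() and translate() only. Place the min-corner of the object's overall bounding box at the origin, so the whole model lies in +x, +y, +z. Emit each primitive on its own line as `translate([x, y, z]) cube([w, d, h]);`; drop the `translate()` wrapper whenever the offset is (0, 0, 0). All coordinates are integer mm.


cube([4370, 90, 2600]);
translate([0, 4520, 0]) cube([4370, 90, 2600]);
translate([0, 90, 0]) cube([90, 4430, 2600]);
translate([4280, 90, 0]) cube([90, 4430, 2600]);


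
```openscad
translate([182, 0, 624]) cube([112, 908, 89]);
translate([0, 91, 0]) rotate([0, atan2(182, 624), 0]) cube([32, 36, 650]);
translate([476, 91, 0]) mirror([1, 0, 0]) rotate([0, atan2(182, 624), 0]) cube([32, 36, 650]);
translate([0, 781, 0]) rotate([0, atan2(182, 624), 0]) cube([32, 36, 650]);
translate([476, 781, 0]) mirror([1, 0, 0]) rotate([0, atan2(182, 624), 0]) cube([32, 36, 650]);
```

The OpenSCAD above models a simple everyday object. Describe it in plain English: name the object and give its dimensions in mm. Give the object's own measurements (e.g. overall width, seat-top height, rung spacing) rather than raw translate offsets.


A sawhorse. A 112×908×89 mm beam (x, y, z) sits on two A-frame leg pairs. Each pair is two raked legs of 32×36 mm section (36 mm along y) splaying symmetrically in x. Each leg rises 624 mm vertically over 182 mm of horizontal reach and is 650 mm long along its own axis. Every leg's outer bottom edge rests on the floor and its outer top edge meets a bottom edge of the beam — the left legs (tilting toward +x) meet the beam's −x bottom edge, the right legs (their mirror images, tilting toward −x) meet its +x bottom edge — so the leg tops tuck under the beam, the beam's underside is 624 mm above the floor, and the feet are 476 mm apart outside-to-outside with the beam centred between them. The two leg pairs are set in 91 mm from either end of the beam.


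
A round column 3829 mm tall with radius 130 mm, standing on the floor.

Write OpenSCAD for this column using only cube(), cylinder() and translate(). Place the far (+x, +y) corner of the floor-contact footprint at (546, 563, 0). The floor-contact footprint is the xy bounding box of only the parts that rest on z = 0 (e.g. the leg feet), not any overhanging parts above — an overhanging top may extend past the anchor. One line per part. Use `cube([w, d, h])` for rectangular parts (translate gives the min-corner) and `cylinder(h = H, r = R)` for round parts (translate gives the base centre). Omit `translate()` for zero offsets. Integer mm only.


translate([416, 433, 0]) cylinder(h = 3829, r = 130);


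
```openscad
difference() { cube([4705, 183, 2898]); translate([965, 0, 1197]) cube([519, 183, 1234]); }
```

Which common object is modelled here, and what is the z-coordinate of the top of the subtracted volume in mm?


A wall with a window opening. The window head height is 2431 mm.

A wall with a rectangular opening subtracted — a window. Sill at z = 1197, opening 1234 mm tall, so the head is at 1197 + 1234 = 2431 mm.


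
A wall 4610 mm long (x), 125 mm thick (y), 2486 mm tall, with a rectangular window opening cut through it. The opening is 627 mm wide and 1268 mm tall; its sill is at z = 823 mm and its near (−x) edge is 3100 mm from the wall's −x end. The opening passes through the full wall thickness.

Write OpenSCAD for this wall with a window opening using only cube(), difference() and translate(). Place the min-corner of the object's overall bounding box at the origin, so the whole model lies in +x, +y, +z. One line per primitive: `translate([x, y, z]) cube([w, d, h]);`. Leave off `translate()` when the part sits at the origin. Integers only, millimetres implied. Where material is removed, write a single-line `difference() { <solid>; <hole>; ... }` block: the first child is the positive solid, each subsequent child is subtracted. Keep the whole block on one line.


difference() { cube([4610, 125, 2486]); translate([3100, 0, 823]) cube([627, 125, 1268]); }


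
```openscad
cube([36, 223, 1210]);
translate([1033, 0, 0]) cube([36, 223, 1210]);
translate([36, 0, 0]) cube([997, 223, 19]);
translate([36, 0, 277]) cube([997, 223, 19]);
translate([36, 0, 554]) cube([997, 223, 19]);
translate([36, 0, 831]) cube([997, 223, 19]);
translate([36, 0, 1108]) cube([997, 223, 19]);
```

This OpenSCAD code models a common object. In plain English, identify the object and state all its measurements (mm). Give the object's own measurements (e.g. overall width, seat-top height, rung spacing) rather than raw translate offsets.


An open bookshelf. Two side panels, each 36 mm thick, 223 mm deep and 1210 mm tall, stand 1069 mm apart (outside-to-outside). Between them sit 5 shelves, each 19 mm thick and 223 mm deep, spanning the full gap between the sides. The bottom shelf rests on the floor (its underside at z = 0) and the clear gap between one shelf's top and the next shelf's underside is 258 mm.


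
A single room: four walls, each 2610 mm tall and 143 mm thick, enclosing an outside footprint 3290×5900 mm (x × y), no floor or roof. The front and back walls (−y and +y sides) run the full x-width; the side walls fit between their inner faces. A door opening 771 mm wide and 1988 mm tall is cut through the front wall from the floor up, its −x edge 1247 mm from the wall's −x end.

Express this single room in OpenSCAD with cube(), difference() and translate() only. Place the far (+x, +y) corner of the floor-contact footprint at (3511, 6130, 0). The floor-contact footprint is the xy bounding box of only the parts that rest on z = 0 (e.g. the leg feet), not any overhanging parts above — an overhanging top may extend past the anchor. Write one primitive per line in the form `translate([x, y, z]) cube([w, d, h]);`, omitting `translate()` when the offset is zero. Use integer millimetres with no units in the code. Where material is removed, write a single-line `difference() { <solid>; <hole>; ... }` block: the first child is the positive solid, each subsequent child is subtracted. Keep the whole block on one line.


difference() { translate([221, 230, 0]) cube([3290, 143, 2610]); translate([1468, 230, 0]) cube([771, 143, 1988]); }
translate([221, 5987, 0]) cube([3290, 143, 2610]);
translate([221, 373, 0]) cube([143, 5614, 2610]);
translate([3368, 373, 0]) cube([143, 5614, 2610]);


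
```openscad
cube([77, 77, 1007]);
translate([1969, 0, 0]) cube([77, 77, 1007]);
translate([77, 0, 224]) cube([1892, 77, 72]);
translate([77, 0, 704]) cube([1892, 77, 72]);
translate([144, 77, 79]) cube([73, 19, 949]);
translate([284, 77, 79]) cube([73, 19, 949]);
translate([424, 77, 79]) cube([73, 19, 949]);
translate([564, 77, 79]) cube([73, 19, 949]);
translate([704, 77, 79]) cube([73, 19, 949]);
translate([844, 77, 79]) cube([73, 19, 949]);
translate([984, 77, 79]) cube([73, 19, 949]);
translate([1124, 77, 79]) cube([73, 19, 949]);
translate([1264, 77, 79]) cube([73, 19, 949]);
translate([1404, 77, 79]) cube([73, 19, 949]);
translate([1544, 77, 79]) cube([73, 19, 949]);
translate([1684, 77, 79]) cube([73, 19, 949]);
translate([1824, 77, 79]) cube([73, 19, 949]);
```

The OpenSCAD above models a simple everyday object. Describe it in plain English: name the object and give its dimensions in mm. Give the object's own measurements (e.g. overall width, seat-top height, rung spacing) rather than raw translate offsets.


A fence section. Two 77×77 mm posts, 1007 mm tall, stand on the floor with a clear span of 1892 mm between their inner faces. Two horizontal rails of 77×72 mm section span the gap between the posts with their undersides at z = 224 mm and z = 704 mm, flush with the posts' −y face. 13 pickets, each 73 mm wide, 19 mm thick and 949 mm tall, are fixed to the +y face of the rails with their bottoms at z = 79 mm, spaced across the span with a 67 mm gap after the −x post and between neighbouring pickets, with 72 mm left before the +x post.


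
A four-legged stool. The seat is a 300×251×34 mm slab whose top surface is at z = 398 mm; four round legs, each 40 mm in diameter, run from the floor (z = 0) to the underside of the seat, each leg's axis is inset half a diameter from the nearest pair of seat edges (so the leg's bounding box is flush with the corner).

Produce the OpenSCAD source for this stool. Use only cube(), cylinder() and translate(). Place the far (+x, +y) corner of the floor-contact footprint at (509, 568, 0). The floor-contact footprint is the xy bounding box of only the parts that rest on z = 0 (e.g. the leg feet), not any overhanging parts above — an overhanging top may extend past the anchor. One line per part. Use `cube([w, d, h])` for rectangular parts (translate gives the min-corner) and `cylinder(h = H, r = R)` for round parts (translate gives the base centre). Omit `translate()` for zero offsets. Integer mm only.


// leg_h = 398 - 34 = 364
translate([209, 317, 364]) cube([300, 251, 34]);
translate([229, 337, 0]) cylinder(h = 364, r = 20);
translate([489, 337, 0]) cylinder(h = 364, r = 20);
translate([229, 548, 0]) cylinder(h = 364, r = 20);
translate([489, 548, 0]) cylinder(h = 364, r = 20);


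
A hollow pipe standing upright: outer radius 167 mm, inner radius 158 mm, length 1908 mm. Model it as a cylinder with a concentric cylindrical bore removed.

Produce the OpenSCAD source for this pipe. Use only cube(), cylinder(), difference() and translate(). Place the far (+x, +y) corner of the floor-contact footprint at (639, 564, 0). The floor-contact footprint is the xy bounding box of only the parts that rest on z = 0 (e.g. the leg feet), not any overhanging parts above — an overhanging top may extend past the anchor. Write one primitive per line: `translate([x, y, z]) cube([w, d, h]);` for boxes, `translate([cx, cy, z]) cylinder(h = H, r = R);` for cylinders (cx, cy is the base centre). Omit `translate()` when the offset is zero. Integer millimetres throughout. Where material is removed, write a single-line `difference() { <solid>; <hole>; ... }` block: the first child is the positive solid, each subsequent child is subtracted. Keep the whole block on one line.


difference() { translate([472, 397, 0]) cylinder(h = 1908, r = 167); translate([472, 397, 0]) cylinder(h = 1908, r = 158); }


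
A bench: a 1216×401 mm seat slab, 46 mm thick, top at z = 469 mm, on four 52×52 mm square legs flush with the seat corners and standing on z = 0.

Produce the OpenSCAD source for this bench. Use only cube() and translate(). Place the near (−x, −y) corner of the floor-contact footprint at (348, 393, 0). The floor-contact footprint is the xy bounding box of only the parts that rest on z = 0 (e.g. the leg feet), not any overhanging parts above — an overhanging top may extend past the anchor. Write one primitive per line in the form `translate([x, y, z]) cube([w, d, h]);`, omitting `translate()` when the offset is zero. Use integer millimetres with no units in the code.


translate([348, 393, 423]) cube([1216, 401, 46]);
translate([348, 393, 0]) cube([52, 52, 423]);
translate([348, 742, 0]) cube([52, 52, 423]);
translate([1512, 393, 0]) cube([52, 52, 423]);
translate([1512, 742, 0]) cube([52, 52, 423]);


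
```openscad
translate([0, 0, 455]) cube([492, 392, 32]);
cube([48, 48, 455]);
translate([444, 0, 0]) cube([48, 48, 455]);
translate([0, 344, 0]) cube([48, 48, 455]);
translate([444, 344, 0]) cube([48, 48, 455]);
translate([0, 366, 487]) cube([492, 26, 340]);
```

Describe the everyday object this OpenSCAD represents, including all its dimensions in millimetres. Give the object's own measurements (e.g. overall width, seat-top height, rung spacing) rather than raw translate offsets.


A chair. The seat is a 492×392×32 mm slab with its top at z = 487 mm, on four 48×48 mm corner legs (flush with the seat edges, standing on z = 0). A flat backrest 26 mm thick, 340 mm tall, spans the full seat width and rises from the seat top along its +y edge, rear face flush with the rear of the seat.


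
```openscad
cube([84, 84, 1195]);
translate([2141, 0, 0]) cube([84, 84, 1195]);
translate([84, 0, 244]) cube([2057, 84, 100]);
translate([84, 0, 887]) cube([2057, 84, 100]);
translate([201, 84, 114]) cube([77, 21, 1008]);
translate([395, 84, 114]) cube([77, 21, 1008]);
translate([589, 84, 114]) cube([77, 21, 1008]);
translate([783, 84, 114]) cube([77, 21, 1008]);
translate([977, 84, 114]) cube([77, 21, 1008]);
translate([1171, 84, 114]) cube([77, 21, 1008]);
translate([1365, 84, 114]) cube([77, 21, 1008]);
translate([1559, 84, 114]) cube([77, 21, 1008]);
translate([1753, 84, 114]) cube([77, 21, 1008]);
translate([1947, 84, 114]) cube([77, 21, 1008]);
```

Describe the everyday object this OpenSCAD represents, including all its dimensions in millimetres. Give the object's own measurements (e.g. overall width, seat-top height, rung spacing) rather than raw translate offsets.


A fence section. Two 84×84 mm posts, 1195 mm tall, stand on the floor with a clear span of 2057 mm between their inner faces. Two horizontal rails of 84×100 mm section span the gap between the posts with their undersides at z = 244 mm and z = 887 mm, flush with the posts' −y face. 10 pickets, each 77 mm wide, 21 mm thick and 1008 mm tall, are fixed to the +y face of the rails with their bottoms at z = 114 mm, spaced across the span with a 117 mm gap after the −x post and between neighbouring pickets and before the +x post.


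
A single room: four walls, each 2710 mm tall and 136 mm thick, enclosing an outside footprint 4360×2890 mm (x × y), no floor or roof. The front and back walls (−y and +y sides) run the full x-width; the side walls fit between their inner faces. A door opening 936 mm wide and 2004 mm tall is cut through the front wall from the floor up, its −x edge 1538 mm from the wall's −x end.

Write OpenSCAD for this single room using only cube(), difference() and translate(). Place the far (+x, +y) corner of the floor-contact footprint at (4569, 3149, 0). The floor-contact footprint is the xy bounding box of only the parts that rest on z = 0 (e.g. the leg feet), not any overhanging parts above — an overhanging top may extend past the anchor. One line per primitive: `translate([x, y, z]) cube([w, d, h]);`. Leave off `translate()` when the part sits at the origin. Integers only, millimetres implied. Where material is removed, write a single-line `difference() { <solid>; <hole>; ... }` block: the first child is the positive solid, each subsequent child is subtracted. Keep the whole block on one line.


difference() { translate([209, 259, 0]) cube([4360, 136, 2710]); translate([1747, 259, 0]) cube([936, 136, 2004]); }
translate([209, 3013, 0]) cube([4360, 136, 2710]);
translate([209, 395, 0]) cube([136, 2618, 2710]);
translate([4433, 395, 0]) cube([136, 2618, 2710]);


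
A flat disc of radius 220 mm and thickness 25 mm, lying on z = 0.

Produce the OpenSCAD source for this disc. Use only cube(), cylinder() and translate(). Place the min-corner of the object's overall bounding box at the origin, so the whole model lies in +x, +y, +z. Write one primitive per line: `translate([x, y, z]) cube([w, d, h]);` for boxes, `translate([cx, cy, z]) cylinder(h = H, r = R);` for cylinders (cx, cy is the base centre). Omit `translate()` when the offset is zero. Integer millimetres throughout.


translate([220, 220, 0]) cylinder(h = 25, r = 220);


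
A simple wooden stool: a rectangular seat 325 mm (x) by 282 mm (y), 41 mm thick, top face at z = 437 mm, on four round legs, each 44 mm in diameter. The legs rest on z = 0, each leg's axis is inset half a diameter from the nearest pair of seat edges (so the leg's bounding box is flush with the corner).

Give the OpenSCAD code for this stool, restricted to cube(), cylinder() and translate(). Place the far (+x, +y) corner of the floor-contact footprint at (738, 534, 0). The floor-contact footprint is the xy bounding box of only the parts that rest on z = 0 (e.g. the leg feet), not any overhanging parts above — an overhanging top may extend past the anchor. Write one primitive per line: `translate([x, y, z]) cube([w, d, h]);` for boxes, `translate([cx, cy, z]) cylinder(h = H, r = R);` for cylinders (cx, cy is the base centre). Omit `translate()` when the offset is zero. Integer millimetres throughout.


translate([413, 252, 396]) cube([325, 282, 41]);
translate([435, 274, 0]) cylinder(h = 396, r = 22);
translate([716, 274, 0]) cylinder(h = 396, r = 22);
translate([435, 512, 0]) cylinder(h = 396, r = 22);
translate([716, 512, 0]) cylinder(h = 396, r = 22);


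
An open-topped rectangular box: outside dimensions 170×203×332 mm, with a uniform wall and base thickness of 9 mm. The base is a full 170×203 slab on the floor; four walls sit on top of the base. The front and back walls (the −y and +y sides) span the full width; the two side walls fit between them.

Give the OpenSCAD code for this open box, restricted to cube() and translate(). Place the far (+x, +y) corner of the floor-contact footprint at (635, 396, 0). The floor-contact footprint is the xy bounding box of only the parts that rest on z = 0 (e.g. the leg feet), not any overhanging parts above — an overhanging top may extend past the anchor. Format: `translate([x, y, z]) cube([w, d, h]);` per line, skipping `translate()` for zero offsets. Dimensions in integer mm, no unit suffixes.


translate([465, 193, 0]) cube([170, 203, 9]);
translate([465, 193, 9]) cube([170, 9, 323]);
translate([465, 387, 9]) cube([170, 9, 323]);
translate([465, 202, 9]) cube([9, 185, 323]);
translate([626, 202, 9]) cube([9, 185, 323]);


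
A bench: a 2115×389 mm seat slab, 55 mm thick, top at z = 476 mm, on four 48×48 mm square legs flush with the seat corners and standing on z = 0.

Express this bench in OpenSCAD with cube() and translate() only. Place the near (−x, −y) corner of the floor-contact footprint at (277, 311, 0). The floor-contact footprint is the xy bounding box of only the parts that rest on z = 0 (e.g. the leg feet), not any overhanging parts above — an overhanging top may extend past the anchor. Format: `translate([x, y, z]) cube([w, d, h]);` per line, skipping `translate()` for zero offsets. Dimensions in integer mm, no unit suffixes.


translate([277, 311, 421]) cube([2115, 389, 55]);
translate([277, 311, 0]) cube([48, 48, 421]);
translate([277, 652, 0]) cube([48, 48, 421]);
translate([2344, 311, 0]) cube([48, 48, 421]);
translate([2344, 652, 0]) cube([48, 48, 421]);


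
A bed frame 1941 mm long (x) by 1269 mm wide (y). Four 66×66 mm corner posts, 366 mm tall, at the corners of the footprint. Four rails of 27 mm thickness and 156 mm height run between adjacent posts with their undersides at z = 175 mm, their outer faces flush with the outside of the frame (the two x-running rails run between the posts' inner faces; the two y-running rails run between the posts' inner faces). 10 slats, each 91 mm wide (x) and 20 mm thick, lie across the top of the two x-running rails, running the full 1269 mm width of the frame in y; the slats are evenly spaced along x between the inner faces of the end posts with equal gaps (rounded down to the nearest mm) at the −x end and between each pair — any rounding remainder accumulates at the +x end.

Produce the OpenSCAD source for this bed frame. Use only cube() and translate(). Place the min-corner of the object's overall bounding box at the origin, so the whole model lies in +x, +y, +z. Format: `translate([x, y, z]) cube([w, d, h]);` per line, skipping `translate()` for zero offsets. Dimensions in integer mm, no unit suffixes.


// slat z = rail_z + rail_h = 175 + 156 = 331
// slat gap = ⌊(1809 − 10·91) / 11⌋ = 81
cube([66, 66, 366]);
translate([0, 1203, 0]) cube([66, 66, 366]);
translate([1875, 0, 0]) cube([66, 66, 366]);
translate([1875, 1203, 0]) cube([66, 66, 366]);
translate([66, 0, 175]) cube([1809, 27, 156]);
translate([66, 1242, 175]) cube([1809, 27, 156]);
translate([0, 66, 175]) cube([27, 1137, 156]);
translate([1914, 66, 175]) cube([27, 1137, 156]);
translate([147, 0, 331]) cube([91, 1269, 20]);
translate([319, 0, 331]) cube([91, 1269, 20]);
translate([491, 0, 331]) cube([91, 1269, 20]);
translate([663, 0, 331]) cube([91, 1269, 20]);
translate([835, 0, 331]) cube([91, 1269, 20]);
translate([1007, 0, 331]) cube([91, 1269, 20]);
translate([1179, 0, 331]) cube([91, 1269, 20]);
translate([1351, 0, 331]) cube([91, 1269, 20]);
translate([1523, 0, 331]) cube([91, 1269, 20]);
translate([1695, 0, 331]) cube([91, 1269, 20]);


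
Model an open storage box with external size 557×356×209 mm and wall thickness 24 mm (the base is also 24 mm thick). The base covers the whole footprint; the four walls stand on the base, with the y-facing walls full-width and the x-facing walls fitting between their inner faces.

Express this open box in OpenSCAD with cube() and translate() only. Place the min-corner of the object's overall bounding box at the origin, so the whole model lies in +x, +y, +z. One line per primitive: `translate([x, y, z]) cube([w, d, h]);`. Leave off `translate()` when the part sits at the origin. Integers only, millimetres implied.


cube([557, 356, 24]);
translate([0, 0, 24]) cube([557, 24, 185]);
translate([0, 332, 24]) cube([557, 24, 185]);
translate([0, 24, 24]) cube([24, 308, 185]);
translate([533, 24, 24]) cube([24, 308, 185]);


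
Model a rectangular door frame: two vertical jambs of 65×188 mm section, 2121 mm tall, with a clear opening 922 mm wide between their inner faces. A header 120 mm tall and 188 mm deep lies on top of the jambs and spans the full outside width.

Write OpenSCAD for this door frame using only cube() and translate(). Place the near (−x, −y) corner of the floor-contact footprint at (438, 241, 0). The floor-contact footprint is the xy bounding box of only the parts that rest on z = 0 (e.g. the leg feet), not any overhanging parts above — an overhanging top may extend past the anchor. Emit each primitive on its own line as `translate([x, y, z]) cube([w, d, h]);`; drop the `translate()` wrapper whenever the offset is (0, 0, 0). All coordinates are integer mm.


translate([438, 241, 0]) cube([65, 188, 2121]);
translate([1425, 241, 0]) cube([65, 188, 2121]);
translate([438, 241, 2121]) cube([1052, 188, 120]);


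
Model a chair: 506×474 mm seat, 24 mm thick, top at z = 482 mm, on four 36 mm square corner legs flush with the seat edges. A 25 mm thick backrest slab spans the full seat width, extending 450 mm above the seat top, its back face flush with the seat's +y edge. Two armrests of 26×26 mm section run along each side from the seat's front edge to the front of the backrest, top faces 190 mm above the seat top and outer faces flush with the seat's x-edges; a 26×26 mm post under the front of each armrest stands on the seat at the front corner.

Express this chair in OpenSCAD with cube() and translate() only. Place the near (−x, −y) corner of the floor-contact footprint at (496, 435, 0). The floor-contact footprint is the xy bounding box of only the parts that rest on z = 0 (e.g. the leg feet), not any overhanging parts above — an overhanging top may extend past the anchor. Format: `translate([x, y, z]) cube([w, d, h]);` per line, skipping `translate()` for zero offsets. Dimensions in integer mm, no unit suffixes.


translate([496, 435, 458]) cube([506, 474, 24]);
translate([496, 435, 0]) cube([36, 36, 458]);
translate([966, 435, 0]) cube([36, 36, 458]);
translate([496, 873, 0]) cube([36, 36, 458]);
translate([966, 873, 0]) cube([36, 36, 458]);
translate([496, 884, 482]) cube([506, 25, 450]);
translate([496, 435, 646]) cube([26, 449, 26]);
translate([976, 435, 646]) cube([26, 449, 26]);
translate([496, 435, 482]) cube([26, 26, 164]);
translate([976, 435, 482]) cube([26, 26, 164]);


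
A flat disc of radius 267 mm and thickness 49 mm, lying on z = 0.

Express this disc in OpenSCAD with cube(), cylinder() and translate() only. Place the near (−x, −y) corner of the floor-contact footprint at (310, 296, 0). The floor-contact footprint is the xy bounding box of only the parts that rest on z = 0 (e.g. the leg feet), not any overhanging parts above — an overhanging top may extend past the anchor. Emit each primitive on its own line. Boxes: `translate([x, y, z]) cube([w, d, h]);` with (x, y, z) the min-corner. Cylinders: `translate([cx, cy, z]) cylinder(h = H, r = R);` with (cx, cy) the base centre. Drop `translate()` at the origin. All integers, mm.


translate([577, 563, 0]) cylinder(h = 49, r = 267);


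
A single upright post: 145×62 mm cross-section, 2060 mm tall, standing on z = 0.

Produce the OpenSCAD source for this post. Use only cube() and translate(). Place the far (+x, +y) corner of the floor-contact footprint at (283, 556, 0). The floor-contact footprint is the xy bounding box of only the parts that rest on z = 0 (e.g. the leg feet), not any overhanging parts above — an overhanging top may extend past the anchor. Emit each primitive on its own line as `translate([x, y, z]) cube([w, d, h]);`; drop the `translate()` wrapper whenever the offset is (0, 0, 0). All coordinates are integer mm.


translate([138, 494, 0]) cube([145, 62, 2060]);


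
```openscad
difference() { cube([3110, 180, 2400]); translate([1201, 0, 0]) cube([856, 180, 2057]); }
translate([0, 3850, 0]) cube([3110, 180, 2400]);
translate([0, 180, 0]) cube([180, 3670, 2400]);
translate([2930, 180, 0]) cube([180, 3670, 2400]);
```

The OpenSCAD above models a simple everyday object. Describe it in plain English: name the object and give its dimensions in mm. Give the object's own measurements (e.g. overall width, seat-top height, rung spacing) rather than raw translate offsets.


A single room: four walls, each 2400 mm tall and 180 mm thick, enclosing an outside footprint 3110×4030 mm (x × y), no floor or roof. The front and back walls (−y and +y sides) run the full x-width; the side walls fit between their inner faces. A door opening 856 mm wide and 2057 mm tall is cut through the front wall from the floor up, its −x edge 1201 mm from the wall's −x end.


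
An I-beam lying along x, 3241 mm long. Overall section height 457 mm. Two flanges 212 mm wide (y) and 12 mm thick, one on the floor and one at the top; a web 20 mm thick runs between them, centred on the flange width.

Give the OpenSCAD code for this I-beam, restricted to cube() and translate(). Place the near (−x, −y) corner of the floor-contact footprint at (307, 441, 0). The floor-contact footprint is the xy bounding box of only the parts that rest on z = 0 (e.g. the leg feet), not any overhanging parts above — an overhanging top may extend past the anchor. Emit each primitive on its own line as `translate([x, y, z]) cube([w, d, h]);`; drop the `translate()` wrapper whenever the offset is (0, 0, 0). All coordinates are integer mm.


translate([307, 441, 0]) cube([3241, 212, 12]);
translate([307, 537, 12]) cube([3241, 20, 433]);
translate([307, 441, 445]) cube([3241, 212, 12]);


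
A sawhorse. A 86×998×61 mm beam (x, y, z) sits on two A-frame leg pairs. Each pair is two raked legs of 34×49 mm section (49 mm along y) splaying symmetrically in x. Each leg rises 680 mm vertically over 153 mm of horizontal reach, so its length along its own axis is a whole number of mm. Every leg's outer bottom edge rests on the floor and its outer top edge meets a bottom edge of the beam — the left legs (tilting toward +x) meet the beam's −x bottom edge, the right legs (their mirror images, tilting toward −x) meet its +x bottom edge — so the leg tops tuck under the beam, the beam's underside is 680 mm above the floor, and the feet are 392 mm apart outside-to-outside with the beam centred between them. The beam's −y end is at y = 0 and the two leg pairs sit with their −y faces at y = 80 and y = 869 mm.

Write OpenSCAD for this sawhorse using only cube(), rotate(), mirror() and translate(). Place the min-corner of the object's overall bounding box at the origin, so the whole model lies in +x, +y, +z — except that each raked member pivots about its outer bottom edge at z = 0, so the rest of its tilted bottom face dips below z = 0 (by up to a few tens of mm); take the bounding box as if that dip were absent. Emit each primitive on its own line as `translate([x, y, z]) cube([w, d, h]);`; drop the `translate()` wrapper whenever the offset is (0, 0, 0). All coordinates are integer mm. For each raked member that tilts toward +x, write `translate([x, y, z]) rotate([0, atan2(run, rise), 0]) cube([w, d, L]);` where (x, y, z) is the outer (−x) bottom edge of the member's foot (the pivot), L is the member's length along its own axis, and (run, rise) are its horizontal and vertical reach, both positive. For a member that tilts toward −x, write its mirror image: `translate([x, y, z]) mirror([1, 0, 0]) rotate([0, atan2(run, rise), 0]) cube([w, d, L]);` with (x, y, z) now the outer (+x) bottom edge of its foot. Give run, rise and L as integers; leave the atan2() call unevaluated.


translate([153, 0, 680]) cube([86, 998, 61]);
translate([0, 80, 0]) rotate([0, atan2(153, 680), 0]) cube([34, 49, 697]);
translate([392, 80, 0]) mirror([1, 0, 0]) rotate([0, atan2(153, 680), 0]) cube([34, 49, 697]);
translate([0, 869, 0]) rotate([0, atan2(153, 680), 0]) cube([34, 49, 697]);
translate([392, 869, 0]) mirror([1, 0, 0]) rotate([0, atan2(153, 680), 0]) cube([34, 49, 697]);


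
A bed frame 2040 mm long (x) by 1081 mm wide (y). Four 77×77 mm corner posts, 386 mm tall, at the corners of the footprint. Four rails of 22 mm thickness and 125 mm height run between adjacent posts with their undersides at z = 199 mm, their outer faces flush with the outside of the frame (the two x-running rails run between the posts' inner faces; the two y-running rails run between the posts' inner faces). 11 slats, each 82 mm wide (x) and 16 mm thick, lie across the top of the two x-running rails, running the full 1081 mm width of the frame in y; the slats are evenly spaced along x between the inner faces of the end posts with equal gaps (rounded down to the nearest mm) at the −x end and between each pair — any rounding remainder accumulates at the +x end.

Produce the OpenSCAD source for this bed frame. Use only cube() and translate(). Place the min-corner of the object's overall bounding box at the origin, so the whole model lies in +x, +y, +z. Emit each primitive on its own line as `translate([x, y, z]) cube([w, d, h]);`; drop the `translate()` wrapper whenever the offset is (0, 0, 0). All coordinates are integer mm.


cube([77, 77, 386]);
translate([0, 1004, 0]) cube([77, 77, 386]);
translate([1963, 0, 0]) cube([77, 77, 386]);
translate([1963, 1004, 0]) cube([77, 77, 386]);
translate([77, 0, 199]) cube([1886, 22, 125]);
translate([77, 1059, 199]) cube([1886, 22, 125]);
translate([0, 77, 199]) cube([22, 927, 125]);
translate([2018, 77, 199]) cube([22, 927, 125]);
translate([159, 0, 324]) cube([82, 1081, 16]);
translate([323, 0, 324]) cube([82, 1081, 16]);
translate([487, 0, 324]) cube([82, 1081, 16]);
translate([651, 0, 324]) cube([82, 1081, 16]);
translate([815, 0, 324]) cube([82, 1081, 16]);
translate([979, 0, 324]) cube([82, 1081, 16]);
translate([1143, 0, 324]) cube([82, 1081, 16]);
translate([1307, 0, 324]) cube([82, 1081, 16]);
translate([1471, 0, 324]) cube([82, 1081, 16]);
translate([1635, 0, 324]) cube([82, 1081, 16]);
translate([1799, 0, 324]) cube([82, 1081, 16]);


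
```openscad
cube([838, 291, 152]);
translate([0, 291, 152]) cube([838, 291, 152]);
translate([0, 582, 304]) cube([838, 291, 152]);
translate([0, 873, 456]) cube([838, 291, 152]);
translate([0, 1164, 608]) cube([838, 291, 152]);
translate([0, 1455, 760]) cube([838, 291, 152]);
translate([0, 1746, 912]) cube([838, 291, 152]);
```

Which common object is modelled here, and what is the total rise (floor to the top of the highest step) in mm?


A staircase. The total rise is 1064 mm.

7 identical blocks, each offset up and back from the previous — a staircase. Each step is 152 mm tall and there are 7 of them, so the total rise is 7 × 152 = 1064 mm.


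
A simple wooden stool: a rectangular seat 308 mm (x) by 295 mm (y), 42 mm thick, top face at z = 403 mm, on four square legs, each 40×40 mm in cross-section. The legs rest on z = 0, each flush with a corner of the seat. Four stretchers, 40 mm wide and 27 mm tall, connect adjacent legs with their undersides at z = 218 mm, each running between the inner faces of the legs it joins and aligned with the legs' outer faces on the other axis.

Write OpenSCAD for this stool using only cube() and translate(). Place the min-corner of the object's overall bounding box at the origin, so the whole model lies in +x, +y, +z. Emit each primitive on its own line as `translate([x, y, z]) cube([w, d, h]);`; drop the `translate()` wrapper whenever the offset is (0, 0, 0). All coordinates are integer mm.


translate([0, 0, 361]) cube([308, 295, 42]);
cube([40, 40, 361]);
translate([268, 0, 0]) cube([40, 40, 361]);
translate([0, 255, 0]) cube([40, 40, 361]);
translate([268, 255, 0]) cube([40, 40, 361]);
translate([40, 0, 218]) cube([228, 40, 27]);
translate([40, 255, 218]) cube([228, 40, 27]);
translate([0, 40, 218]) cube([40, 215, 27]);
translate([268, 40, 218]) cube([40, 215, 27]);


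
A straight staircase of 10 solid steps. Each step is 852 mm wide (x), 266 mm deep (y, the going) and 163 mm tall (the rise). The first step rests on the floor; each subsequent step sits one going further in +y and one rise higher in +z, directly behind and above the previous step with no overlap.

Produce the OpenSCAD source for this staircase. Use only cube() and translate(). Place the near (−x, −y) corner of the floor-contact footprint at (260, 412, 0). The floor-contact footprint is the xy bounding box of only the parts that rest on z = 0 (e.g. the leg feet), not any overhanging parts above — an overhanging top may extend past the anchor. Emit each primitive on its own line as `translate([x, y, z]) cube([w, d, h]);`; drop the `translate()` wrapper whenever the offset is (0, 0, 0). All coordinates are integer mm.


translate([260, 412, 0]) cube([852, 266, 163]);
translate([260, 678, 163]) cube([852, 266, 163]);
translate([260, 944, 326]) cube([852, 266, 163]);
translate([260, 1210, 489]) cube([852, 266, 163]);
translate([260, 1476, 652]) cube([852, 266, 163]);
translate([260, 1742, 815]) cube([852, 266, 163]);
translate([260, 2008, 978]) cube([852, 266, 163]);
translate([260, 2274, 1141]) cube([852, 266, 163]);
translate([260, 2540, 1304]) cube([852, 266, 163]);
translate([260, 2806, 1467]) cube([852, 266, 163]);


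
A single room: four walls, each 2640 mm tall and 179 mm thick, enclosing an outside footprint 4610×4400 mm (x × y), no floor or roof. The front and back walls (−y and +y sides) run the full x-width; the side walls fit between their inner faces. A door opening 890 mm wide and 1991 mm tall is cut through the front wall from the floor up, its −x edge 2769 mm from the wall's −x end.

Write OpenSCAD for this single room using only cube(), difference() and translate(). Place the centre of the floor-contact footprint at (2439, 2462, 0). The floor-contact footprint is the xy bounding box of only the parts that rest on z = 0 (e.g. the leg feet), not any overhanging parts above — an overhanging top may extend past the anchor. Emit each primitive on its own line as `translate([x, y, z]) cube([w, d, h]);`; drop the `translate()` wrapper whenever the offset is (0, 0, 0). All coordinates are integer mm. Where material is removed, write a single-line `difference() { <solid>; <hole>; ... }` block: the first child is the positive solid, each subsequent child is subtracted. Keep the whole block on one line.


difference() { translate([134, 262, 0]) cube([4610, 179, 2640]); translate([2903, 262, 0]) cube([890, 179, 1991]); }
translate([134, 4483, 0]) cube([4610, 179, 2640]);
translate([134, 441, 0]) cube([179, 4042, 2640]);
translate([4565, 441, 0]) cube([179, 4042, 2640]);


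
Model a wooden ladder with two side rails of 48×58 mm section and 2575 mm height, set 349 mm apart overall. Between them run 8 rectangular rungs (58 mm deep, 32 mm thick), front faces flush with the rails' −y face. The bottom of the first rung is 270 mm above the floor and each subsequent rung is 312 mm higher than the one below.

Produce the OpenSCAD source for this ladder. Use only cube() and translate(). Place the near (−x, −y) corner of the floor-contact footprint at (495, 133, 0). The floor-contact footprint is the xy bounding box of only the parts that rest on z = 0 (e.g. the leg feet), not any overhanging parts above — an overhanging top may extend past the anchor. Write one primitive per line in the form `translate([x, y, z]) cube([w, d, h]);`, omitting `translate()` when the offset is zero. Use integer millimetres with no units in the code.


translate([495, 133, 0]) cube([48, 58, 2575]);
translate([796, 133, 0]) cube([48, 58, 2575]);
translate([543, 133, 270]) cube([253, 58, 32]);
translate([543, 133, 582]) cube([253, 58, 32]);
translate([543, 133, 894]) cube([253, 58, 32]);
translate([543, 133, 1206]) cube([253, 58, 32]);
translate([543, 133, 1518]) cube([253, 58, 32]);
translate([543, 133, 1830]) cube([253, 58, 32]);
translate([543, 133, 2142]) cube([253, 58, 32]);
translate([543, 133, 2454]) cube([253, 58, 32]);


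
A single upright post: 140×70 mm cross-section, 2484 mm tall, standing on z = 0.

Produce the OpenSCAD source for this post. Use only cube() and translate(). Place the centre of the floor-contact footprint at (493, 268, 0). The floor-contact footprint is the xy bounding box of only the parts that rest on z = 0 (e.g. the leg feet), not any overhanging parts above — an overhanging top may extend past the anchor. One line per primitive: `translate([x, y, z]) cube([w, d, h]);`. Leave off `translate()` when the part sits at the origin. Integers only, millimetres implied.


translate([423, 233, 0]) cube([140, 70, 2484]);


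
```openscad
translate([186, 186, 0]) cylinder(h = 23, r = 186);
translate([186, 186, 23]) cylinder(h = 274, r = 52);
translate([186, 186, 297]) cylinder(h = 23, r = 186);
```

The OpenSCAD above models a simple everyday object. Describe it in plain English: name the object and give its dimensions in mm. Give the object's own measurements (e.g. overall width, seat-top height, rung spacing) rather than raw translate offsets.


A spool: two coaxial disc flanges of radius 186 mm and thickness 23 mm, joined by a core cylinder of radius 52 mm and height 274 mm. The lower flange rests on z = 0 and the three cylinders share a vertical axis.


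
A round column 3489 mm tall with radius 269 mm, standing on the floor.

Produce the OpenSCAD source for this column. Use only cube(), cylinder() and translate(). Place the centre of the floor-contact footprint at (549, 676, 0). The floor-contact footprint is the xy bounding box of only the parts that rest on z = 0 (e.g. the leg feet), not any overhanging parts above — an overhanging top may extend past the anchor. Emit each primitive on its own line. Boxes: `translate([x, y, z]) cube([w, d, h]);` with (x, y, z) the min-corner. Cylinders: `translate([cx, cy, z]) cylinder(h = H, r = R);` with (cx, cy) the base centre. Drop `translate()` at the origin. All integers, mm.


translate([549, 676, 0]) cylinder(h = 3489, r = 269);
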